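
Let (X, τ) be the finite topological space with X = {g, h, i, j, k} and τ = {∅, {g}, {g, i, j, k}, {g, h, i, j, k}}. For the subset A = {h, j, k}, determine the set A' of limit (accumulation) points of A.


A' = {h, i, j, k}

For each x ∈ X, list the open sets U ∈ τ with x ∈ U, then check whether U ∩ (A ∖ {x}) ≠ ∅ for every such U.
  x = g: open {g} ∋ x has {g} ∩ (A ∖ {g}) = ∅, so x is NOT a limit point.
  x = h: opens ∋ x are {g, h, i, j, k}; each meets A ∖ {h}, so x IS a limit point.
  x = i: opens ∋ x are {g, i, j, k}, {g, h, i, j, k}; each meets A ∖ {i}, so x IS a limit point.
  x = j: opens ∋ x are {g, i, j, k}, {g, h, i, j, k}; each meets A ∖ {j}, so x IS a limit point.
  x = k: opens ∋ x are {g, i, j, k}, {g, h, i, j, k}; each meets A ∖ {k}, so x IS a limit point.
Collecting: A' = {h, i, j, k}.


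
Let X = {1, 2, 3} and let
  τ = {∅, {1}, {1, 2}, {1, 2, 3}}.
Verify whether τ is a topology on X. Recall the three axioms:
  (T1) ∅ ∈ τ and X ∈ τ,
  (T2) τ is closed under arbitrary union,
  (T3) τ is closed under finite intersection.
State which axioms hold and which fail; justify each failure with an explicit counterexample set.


τ IS a topology on X.

Axiom (T1): ∅ ∈ τ? Yes; X ∈ τ? Yes.
Axiom (T2/T3): check pairwise unions and intersections of members of τ.
All pairwise intersections and unions checked — each lies in τ. Therefore τ satisfies (T1), (T2), (T3): it IS a topology on X.


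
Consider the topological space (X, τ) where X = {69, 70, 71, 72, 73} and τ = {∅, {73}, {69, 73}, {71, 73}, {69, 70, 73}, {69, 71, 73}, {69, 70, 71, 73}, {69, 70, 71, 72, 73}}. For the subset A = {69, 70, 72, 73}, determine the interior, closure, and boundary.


int(A) = {69, 70, 73}, cl(A) = {69, 70, 71, 72, 73}, ∂A = {71, 72}.

Closed sets in (X, τ) are complements of opens:
  closed(X, τ) = {∅, {72}, {70, 72}, {71, 72}, {69, 70, 72}, {70, 71, 72}, {69, 70, 71, 72}, {69, 70, 71, 72, 73}}.
int(A) = ⋃ {U ∈ τ : U ⊆ A}. Opens contained in A: ∅, {73}, {69, 73}, {69, 70, 73}.
Taking the union of these: int(A) = {69, 70, 73}.
cl(A) = ⋂ {C closed : A ⊆ C}. Closed sets containing A: {69, 70, 71, 72, 73}.
Intersecting these: cl(A) = {69, 70, 71, 72, 73}.
∂A = cl(A) ∖ int(A) = {69, 70, 71, 72, 73} ∖ {69, 70, 73} = {71, 72}.


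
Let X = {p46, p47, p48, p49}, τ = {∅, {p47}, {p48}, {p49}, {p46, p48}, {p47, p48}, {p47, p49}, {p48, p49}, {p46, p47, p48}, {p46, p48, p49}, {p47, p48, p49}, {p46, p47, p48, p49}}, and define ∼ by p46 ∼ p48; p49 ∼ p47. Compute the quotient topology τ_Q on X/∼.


X/∼ = {[p46=p48], [p47=p49]}; |τ_Q| = 4.

Equivalence classes: [p46=p48], [p47=p49].
Quotient map π: X → X/∼ sends p46 ↦ [p46=p48], p47 ↦ [p47=p49], p48 ↦ [p46=p48], p49 ↦ [p47=p49].
For each subset V ⊆ X/∼, compute π^{-1}(V) ⊆ X and check whether π^{-1}(V) ∈ τ. V is open in τ_Q iff π^{-1}(V) ∈ τ.
  V = {}: π^{-1}(V) = ∅ ∈ τ ✓.
  V = {[p46=p48]}: π^{-1}(V) = {p46, p48} ∈ τ ✓.
  V = {[p47=p49]}: π^{-1}(V) = {p47, p49} ∈ τ ✓.
  V = {[p46=p48], [p47=p49]}: π^{-1}(V) = {p46, p47, p48, p49} ∈ τ ✓.
Open sets in the quotient: τ_Q = {{}, {[p46=p48]}, {[p47=p49]}, {[p46=p48], [p47=p49]}} (4 elements).


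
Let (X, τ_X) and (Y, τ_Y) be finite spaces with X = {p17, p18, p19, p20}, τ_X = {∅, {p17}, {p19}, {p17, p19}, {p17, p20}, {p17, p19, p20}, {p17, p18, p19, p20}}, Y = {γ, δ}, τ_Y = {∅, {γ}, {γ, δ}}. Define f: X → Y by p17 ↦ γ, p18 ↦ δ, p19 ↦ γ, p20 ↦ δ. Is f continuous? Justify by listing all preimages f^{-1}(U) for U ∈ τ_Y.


f IS continuous.

Compute f^{-1}(U) for each U ∈ τ_Y:
  U = ∅: f^{-1}(U) = ∅ ∈ τ_X ✓.
  U = {γ}: f^{-1}(U) = {p17, p19} ∈ τ_X ✓.
  U = {γ, δ}: f^{-1}(U) = {p17, p18, p19, p20} ∈ τ_X ✓.
Every preimage lies in τ_X, so f IS continuous.


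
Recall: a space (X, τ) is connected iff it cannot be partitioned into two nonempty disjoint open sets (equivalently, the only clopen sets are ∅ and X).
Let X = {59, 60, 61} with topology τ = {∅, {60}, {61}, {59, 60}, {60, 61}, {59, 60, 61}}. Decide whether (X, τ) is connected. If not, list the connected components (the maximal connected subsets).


(X, τ) is disconnected; components = [{61}, {59, 60}].

Find clopen sets (U ∈ τ with X ∖ U ∈ τ):
  U = ∅, X ∖ U = {59, 60, 61} — both open, so U is clopen.
  U = {61}, X ∖ U = {59, 60} — both open, so U is clopen.
  U = {59, 60}, X ∖ U = {61} — both open, so U is clopen.
  U = {59, 60, 61}, X ∖ U = ∅ — both open, so U is clopen.
Nontrivial clopen(s) exist: e.g. {59, 60}. So (X, τ) is disconnected.
Compute connected components by grouping points that agree on all clopens:
  component: {61}
  component: {59, 60}


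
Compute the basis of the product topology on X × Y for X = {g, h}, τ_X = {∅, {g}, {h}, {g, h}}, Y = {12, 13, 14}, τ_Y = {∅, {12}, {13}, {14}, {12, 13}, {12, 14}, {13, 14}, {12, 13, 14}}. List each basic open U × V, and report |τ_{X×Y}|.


Basis B = {∅ × ∅, {g} × {12}, {g} × {13}, {g} × {14}, {h} × {12}, {h} × {13}, {h} × {14}, {g} × {12, 13}, {g} × {12, 14}, {g, h} × {12}, {g} × {13, 14}, {g, h} × {13}, {g, h} × {14}, {h} × {12, 13}, {h} × {12, 14}, {h} × {13, 14}, {g} × {12, 13, 14}, {h} × {12, 13, 14}, {g, h} × {12, 13}, {g, h} × {12, 14}, {g, h} × {13, 14}, {g, h} × {12, 13, 14}}; |τ_{X×Y}| = 64.

Enumerate products U × V with U ∈ τ_X, V ∈ τ_Y (deduplicated):
  ∅ × ∅ = {} (∅)
  {g} × {12} = {(g,12)}
  {g} × {13} = {(g,13)}
  {g} × {14} = {(g,14)}
  {h} × {12} = {(h,12)}
  {h} × {13} = {(h,13)}
  {h} × {14} = {(h,14)}
  {g} × {12, 13} = {(g,12), (g,13)}
  {g} × {12, 14} = {(g,12), (g,14)}
  {g, h} × {12} = {(g,12), (h,12)}
  {g} × {13, 14} = {(g,13), (g,14)}
  {g, h} × {13} = {(g,13), (h,13)}
  {g, h} × {14} = {(g,14), (h,14)}
  {h} × {12, 13} = {(h,12), (h,13)}
  {h} × {12, 14} = {(h,12), (h,14)}
  {h} × {13, 14} = {(h,13), (h,14)}
  {g} × {12, 13, 14} = {(g,12), (g,13), (g,14)}
  {h} × {12, 13, 14} = {(h,12), (h,13), (h,14)}
  {g, h} × {12, 13} = {(g,12), (g,13), (h,12), (h,13)}
  {g, h} × {12, 14} = {(g,12), (g,14), (h,12), (h,14)}
  {g, h} × {13, 14} = {(g,13), (g,14), (h,13), (h,14)}
  {g, h} × {12, 13, 14} = {(g,12), (g,13), (g,14), (h,12), (h,13), (h,14)}
These 22 distinct sets form the basis B.
Close under arbitrary unions to get τ_{X×Y}; counting gives |τ_{X×Y}| = 64.


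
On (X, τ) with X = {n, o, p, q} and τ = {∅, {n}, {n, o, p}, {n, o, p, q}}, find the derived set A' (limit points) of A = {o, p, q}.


A' = {o, p, q}

For each x ∈ X, list the open sets U ∈ τ with x ∈ U, then check whether U ∩ (A ∖ {x}) ≠ ∅ for every such U.
  x = n: open {n} ∋ x has {n} ∩ (A ∖ {n}) = ∅, so x is NOT a limit point.
  x = o: opens ∋ x are {n, o, p}, {n, o, p, q}; each meets A ∖ {o}, so x IS a limit point.
  x = p: opens ∋ x are {n, o, p}, {n, o, p, q}; each meets A ∖ {p}, so x IS a limit point.
  x = q: opens ∋ x are {n, o, p, q}; each meets A ∖ {q}, so x IS a limit point.
Collecting: A' = {o, p, q}.


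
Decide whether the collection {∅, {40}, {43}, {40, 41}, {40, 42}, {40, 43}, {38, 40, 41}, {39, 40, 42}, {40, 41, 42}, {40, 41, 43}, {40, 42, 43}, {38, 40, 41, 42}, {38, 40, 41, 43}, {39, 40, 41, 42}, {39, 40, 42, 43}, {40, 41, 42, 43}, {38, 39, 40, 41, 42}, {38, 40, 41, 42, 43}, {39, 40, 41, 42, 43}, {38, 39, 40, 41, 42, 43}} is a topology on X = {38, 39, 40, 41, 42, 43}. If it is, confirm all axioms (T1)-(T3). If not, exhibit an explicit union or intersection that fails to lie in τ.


τ IS a topology on X.

Axiom (T1): ∅ ∈ τ? Yes; X ∈ τ? Yes.
Axiom (T2/T3): check pairwise unions and intersections of members of τ.
All pairwise intersections and unions checked — each lies in τ. Therefore τ satisfies (T1), (T2), (T3): it IS a topology on X.


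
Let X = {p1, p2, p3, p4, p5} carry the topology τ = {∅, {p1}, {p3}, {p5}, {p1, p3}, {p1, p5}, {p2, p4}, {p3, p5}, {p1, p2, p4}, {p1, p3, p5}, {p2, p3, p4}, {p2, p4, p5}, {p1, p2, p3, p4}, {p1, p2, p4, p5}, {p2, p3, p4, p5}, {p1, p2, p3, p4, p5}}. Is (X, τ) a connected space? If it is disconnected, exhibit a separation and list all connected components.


(X, τ) is disconnected; components = [{p1}, {p3}, {p5}, {p2, p4}].

Find clopen sets (U ∈ τ with X ∖ U ∈ τ):
  U = ∅, X ∖ U = {p1, p2, p3, p4, p5} — both open, so U is clopen.
  U = {p1}, X ∖ U = {p2, p3, p4, p5} — both open, so U is clopen.
  U = {p3}, X ∖ U = {p1, p2, p4, p5} — both open, so U is clopen.
  U = {p5}, X ∖ U = {p1, p2, p3, p4} — both open, so U is clopen.
  U = {p1, p3}, X ∖ U = {p2, p4, p5} — both open, so U is clopen.
  U = {p1, p5}, X ∖ U = {p2, p3, p4} — both open, so U is clopen.
  U = {p2, p4}, X ∖ U = {p1, p3, p5} — both open, so U is clopen.
  U = {p3, p5}, X ∖ U = {p1, p2, p4} — both open, so U is clopen.
  U = {p1, p2, p4}, X ∖ U = {p3, p5} — both open, so U is clopen.
  U = {p1, p3, p5}, X ∖ U = {p2, p4} — both open, so U is clopen.
  U = {p2, p3, p4}, X ∖ U = {p1, p5} — both open, so U is clopen.
  U = {p2, p4, p5}, X ∖ U = {p1, p3} — both open, so U is clopen.
  U = {p1, p2, p3, p4}, X ∖ U = {p5} — both open, so U is clopen.
  U = {p1, p2, p4, p5}, X ∖ U = {p3} — both open, so U is clopen.
  U = {p2, p3, p4, p5}, X ∖ U = {p1} — both open, so U is clopen.
  U = {p1, p2, p3, p4, p5}, X ∖ U = ∅ — both open, so U is clopen.
Nontrivial clopen(s) exist: e.g. {p1}. So (X, τ) is disconnected.
Compute connected components by grouping points that agree on all clopens:
  component: {p1}
  component: {p3}
  component: {p5}
  component: {p2, p4}


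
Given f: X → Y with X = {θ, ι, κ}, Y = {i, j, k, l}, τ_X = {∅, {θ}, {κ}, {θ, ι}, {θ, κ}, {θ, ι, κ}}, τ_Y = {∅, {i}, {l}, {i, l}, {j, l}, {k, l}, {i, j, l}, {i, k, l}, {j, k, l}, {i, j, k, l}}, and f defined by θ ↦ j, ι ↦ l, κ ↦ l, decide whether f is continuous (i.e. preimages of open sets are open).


f is NOT continuous.

Compute f^{-1}(U) for each U ∈ τ_Y:
  U = ∅: f^{-1}(U) = ∅ ∈ τ_X ✓.
  U = {i}: f^{-1}(U) = ∅ ∈ τ_X ✓.
  U = {l}: f^{-1}(U) = {ι, κ} ∉ τ_X ✗.
  U = {i, l}: f^{-1}(U) = {ι, κ} ∉ τ_X ✗.
  U = {j, l}: f^{-1}(U) = {θ, ι, κ} ∈ τ_X ✓.
  U = {k, l}: f^{-1}(U) = {ι, κ} ∉ τ_X ✗.
  U = {i, j, l}: f^{-1}(U) = {θ, ι, κ} ∈ τ_X ✓.
  U = {i, k, l}: f^{-1}(U) = {ι, κ} ∉ τ_X ✗.
  U = {j, k, l}: f^{-1}(U) = {θ, ι, κ} ∈ τ_X ✓.
  U = {i, j, k, l}: f^{-1}(U) = {θ, ι, κ} ∈ τ_X ✓.
Found U = {l} with f^{-1}(U) = {ι, κ} not in τ_X. Therefore f is NOT continuous.


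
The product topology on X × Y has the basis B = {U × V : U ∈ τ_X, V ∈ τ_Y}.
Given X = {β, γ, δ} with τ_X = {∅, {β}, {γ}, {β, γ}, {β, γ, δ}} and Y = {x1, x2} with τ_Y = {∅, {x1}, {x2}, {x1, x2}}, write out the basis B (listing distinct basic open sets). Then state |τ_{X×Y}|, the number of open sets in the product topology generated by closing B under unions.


Basis B = {∅ × ∅, {β} × {x1}, {β} × {x2}, {γ} × {x1}, {γ} × {x2}, {β} × {x1, x2}, {β, γ} × {x1}, {β, γ} × {x2}, {γ} × {x1, x2}, {β, γ, δ} × {x1}, {β, γ, δ} × {x2}, {β, γ} × {x1, x2}, {β, γ, δ} × {x1, x2}}; |τ_{X×Y}| = 25.

Enumerate products U × V with U ∈ τ_X, V ∈ τ_Y (deduplicated):
  ∅ × ∅ = {} (∅)
  {β} × {x1} = {(β,x1)}
  {β} × {x2} = {(β,x2)}
  {γ} × {x1} = {(γ,x1)}
  {γ} × {x2} = {(γ,x2)}
  {β} × {x1, x2} = {(β,x1), (β,x2)}
  {β, γ} × {x1} = {(β,x1), (γ,x1)}
  {β, γ} × {x2} = {(β,x2), (γ,x2)}
  {γ} × {x1, x2} = {(γ,x1), (γ,x2)}
  {β, γ, δ} × {x1} = {(β,x1), (γ,x1), (δ,x1)}
  {β, γ, δ} × {x2} = {(β,x2), (γ,x2), (δ,x2)}
  {β, γ} × {x1, x2} = {(β,x1), (β,x2), (γ,x1), (γ,x2)}
  {β, γ, δ} × {x1, x2} = {(β,x1), (β,x2), (γ,x1), (γ,x2), (δ,x1), (δ,x2)}
These 13 distinct sets form the basis B.
Close under arbitrary unions to get τ_{X×Y}; counting gives |τ_{X×Y}| = 25.


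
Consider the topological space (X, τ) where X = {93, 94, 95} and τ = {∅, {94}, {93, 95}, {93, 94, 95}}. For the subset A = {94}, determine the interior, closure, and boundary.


int(A) = {94}, cl(A) = {94}, ∂A = ∅.

Closed sets in (X, τ) are complements of opens:
  closed(X, τ) = {∅, {94}, {93, 95}, {93, 94, 95}}.
int(A) = ⋃ {U ∈ τ : U ⊆ A}. Opens contained in A: ∅, {94}.
Taking the union of these: int(A) = {94}.
cl(A) = ⋂ {C closed : A ⊆ C}. Closed sets containing A: {94}, {93, 94, 95}.
Intersecting these: cl(A) = {94}.
∂A = cl(A) ∖ int(A) = {94} ∖ {94} = ∅.


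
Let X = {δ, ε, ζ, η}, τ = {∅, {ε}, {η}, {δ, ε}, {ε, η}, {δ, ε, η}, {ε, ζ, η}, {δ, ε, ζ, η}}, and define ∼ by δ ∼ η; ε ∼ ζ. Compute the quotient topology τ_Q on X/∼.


X/∼ = {[δ=η], [ε=ζ]}; |τ_Q| = 2.

Equivalence classes: [δ=η], [ε=ζ].
Quotient map π: X → X/∼ sends δ ↦ [δ=η], ε ↦ [ε=ζ], ζ ↦ [ε=ζ], η ↦ [δ=η].
For each subset V ⊆ X/∼, compute π^{-1}(V) ⊆ X and check whether π^{-1}(V) ∈ τ. V is open in τ_Q iff π^{-1}(V) ∈ τ.
  V = {}: π^{-1}(V) = ∅ ∈ τ ✓.
  V = {[δ=η]}: π^{-1}(V) = {δ, η} ∉ τ ✗.
  V = {[ε=ζ]}: π^{-1}(V) = {ε, ζ} ∉ τ ✗.
  V = {[δ=η], [ε=ζ]}: π^{-1}(V) = {δ, ε, ζ, η} ∈ τ ✓.
Open sets in the quotient: τ_Q = {{}, {[δ=η], [ε=ζ]}} (2 elements).


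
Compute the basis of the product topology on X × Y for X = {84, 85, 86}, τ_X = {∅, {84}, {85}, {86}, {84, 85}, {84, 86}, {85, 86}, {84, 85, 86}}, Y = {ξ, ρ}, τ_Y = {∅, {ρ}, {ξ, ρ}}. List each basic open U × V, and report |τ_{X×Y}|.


Basis B = {∅ × ∅, {84} × {ρ}, {85} × {ρ}, {86} × {ρ}, {84} × {ξ, ρ}, {84, 85} × {ρ}, {84, 86} × {ρ}, {85} × {ξ, ρ}, {85, 86} × {ρ}, {86} × {ξ, ρ}, {84, 85, 86} × {ρ}, {84, 85} × {ξ, ρ}, {84, 86} × {ξ, ρ}, {85, 86} × {ξ, ρ}, {84, 85, 86} × {ξ, ρ}}; |τ_{X×Y}| = 27.

Enumerate products U × V with U ∈ τ_X, V ∈ τ_Y (deduplicated):
  ∅ × ∅ = {} (∅)
  {84} × {ρ} = {(84,ρ)}
  {85} × {ρ} = {(85,ρ)}
  {86} × {ρ} = {(86,ρ)}
  {84} × {ξ, ρ} = {(84,ξ), (84,ρ)}
  {84, 85} × {ρ} = {(84,ρ), (85,ρ)}
  {84, 86} × {ρ} = {(84,ρ), (86,ρ)}
  {85} × {ξ, ρ} = {(85,ξ), (85,ρ)}
  {85, 86} × {ρ} = {(85,ρ), (86,ρ)}
  {86} × {ξ, ρ} = {(86,ξ), (86,ρ)}
  {84, 85, 86} × {ρ} = {(84,ρ), (85,ρ), (86,ρ)}
  {84, 85} × {ξ, ρ} = {(84,ξ), (84,ρ), (85,ξ), (85,ρ)}
  {84, 86} × {ξ, ρ} = {(84,ξ), (84,ρ), (86,ξ), (86,ρ)}
  {85, 86} × {ξ, ρ} = {(85,ξ), (85,ρ), (86,ξ), (86,ρ)}
  {84, 85, 86} × {ξ, ρ} = {(84,ξ), (84,ρ), (85,ξ), (85,ρ), (86,ξ), (86,ρ)}
These 15 distinct sets form the basis B.
Close under arbitrary unions to get τ_{X×Y}; counting gives |τ_{X×Y}| = 27.


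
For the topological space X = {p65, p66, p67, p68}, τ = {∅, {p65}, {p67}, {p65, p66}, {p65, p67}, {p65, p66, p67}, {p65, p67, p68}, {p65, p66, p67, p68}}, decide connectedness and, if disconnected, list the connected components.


(X, τ) is connected.

Find clopen sets (U ∈ τ with X ∖ U ∈ τ):
  U = ∅, X ∖ U = {p65, p66, p67, p68} — both open, so U is clopen.
  U = {p65, p66, p67, p68}, X ∖ U = ∅ — both open, so U is clopen.
Only trivial clopens (∅ and X) exist, so (X, τ) is connected.
Compute connected components by grouping points that agree on all clopens:
  component: {p65, p66, p67, p68}


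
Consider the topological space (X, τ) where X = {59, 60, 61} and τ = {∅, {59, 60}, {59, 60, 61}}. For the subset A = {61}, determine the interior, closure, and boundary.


int(A) = ∅, cl(A) = {61}, ∂A = {61}.

Closed sets in (X, τ) are complements of opens:
  closed(X, τ) = {∅, {61}, {59, 60, 61}}.
int(A) = ⋃ {U ∈ τ : U ⊆ A}. Opens contained in A: ∅.
Taking the union of these: int(A) = ∅.
cl(A) = ⋂ {C closed : A ⊆ C}. Closed sets containing A: {61}, {59, 60, 61}.
Intersecting these: cl(A) = {61}.
∂A = cl(A) ∖ int(A) = {61} ∖ ∅ = {61}.


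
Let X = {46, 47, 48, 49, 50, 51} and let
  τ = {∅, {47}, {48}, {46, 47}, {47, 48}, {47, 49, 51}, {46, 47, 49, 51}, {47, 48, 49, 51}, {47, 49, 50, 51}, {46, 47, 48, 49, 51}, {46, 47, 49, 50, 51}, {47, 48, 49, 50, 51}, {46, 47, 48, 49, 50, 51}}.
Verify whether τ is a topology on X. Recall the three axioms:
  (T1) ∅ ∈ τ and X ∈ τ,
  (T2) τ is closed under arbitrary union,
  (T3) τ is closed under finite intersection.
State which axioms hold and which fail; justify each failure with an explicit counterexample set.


τ is NOT a topology on X.

Axiom (T1): ∅ ∈ τ? Yes; X ∈ τ? Yes.
Axiom (T2/T3): check pairwise unions and intersections of members of τ.
Counterexample for (T2): {48} ∪ {46, 47} = {46, 47, 48} ∉ τ. Therefore τ is NOT a topology.


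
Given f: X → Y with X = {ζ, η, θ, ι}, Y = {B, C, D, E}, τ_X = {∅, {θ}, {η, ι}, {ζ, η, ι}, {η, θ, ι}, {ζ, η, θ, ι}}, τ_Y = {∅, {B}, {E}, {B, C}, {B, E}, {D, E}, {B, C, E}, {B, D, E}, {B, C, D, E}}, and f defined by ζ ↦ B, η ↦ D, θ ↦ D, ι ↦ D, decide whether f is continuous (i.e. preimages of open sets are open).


f is NOT continuous.

Compute f^{-1}(U) for each U ∈ τ_Y:
  U = ∅: f^{-1}(U) = ∅ ∈ τ_X ✓.
  U = {B}: f^{-1}(U) = {ζ} ∉ τ_X ✗.
  U = {E}: f^{-1}(U) = ∅ ∈ τ_X ✓.
  U = {B, C}: f^{-1}(U) = {ζ} ∉ τ_X ✗.
  U = {B, E}: f^{-1}(U) = {ζ} ∉ τ_X ✗.
  U = {D, E}: f^{-1}(U) = {η, θ, ι} ∈ τ_X ✓.
  U = {B, C, E}: f^{-1}(U) = {ζ} ∉ τ_X ✗.
  U = {B, D, E}: f^{-1}(U) = {ζ, η, θ, ι} ∈ τ_X ✓.
  U = {B, C, D, E}: f^{-1}(U) = {ζ, η, θ, ι} ∈ τ_X ✓.
Found U = {B} with f^{-1}(U) = {ζ} not in τ_X. Therefore f is NOT continuous.


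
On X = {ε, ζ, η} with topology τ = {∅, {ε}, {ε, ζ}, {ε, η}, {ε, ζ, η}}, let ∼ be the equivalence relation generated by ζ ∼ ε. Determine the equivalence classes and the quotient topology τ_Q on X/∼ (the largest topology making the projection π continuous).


X/∼ = {[ε=ζ], [η]}; |τ_Q| = 3.

Equivalence classes: [ε=ζ], [η].
Quotient map π: X → X/∼ sends ε ↦ [ε=ζ], ζ ↦ [ε=ζ], η ↦ [η].
For each subset V ⊆ X/∼, compute π^{-1}(V) ⊆ X and check whether π^{-1}(V) ∈ τ. V is open in τ_Q iff π^{-1}(V) ∈ τ.
  V = {}: π^{-1}(V) = ∅ ∈ τ ✓.
  V = {[ε=ζ]}: π^{-1}(V) = {ε, ζ} ∈ τ ✓.
  V = {[η]}: π^{-1}(V) = {η} ∉ τ ✗.
  V = {[ε=ζ], [η]}: π^{-1}(V) = {ε, ζ, η} ∈ τ ✓.
Open sets in the quotient: τ_Q = {{}, {[ε=ζ]}, {[ε=ζ], [η]}} (3 elements).


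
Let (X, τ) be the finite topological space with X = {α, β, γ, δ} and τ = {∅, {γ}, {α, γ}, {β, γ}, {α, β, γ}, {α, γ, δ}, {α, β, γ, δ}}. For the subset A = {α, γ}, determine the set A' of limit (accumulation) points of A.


A' = {α, β, δ}

For each x ∈ X, list the open sets U ∈ τ with x ∈ U, then check whether U ∩ (A ∖ {x}) ≠ ∅ for every such U.
  x = α: opens ∋ x are {α, γ}, {α, β, γ}, {α, γ, δ}, {α, β, γ, δ}; each meets A ∖ {α}, so x IS a limit point.
  x = β: opens ∋ x are {β, γ}, {α, β, γ}, {α, β, γ, δ}; each meets A ∖ {β}, so x IS a limit point.
  x = γ: open {γ} ∋ x has {γ} ∩ (A ∖ {γ}) = ∅, so x is NOT a limit point.
  x = δ: opens ∋ x are {α, γ, δ}, {α, β, γ, δ}; each meets A ∖ {δ}, so x IS a limit point.
Collecting: A' = {α, β, δ}.


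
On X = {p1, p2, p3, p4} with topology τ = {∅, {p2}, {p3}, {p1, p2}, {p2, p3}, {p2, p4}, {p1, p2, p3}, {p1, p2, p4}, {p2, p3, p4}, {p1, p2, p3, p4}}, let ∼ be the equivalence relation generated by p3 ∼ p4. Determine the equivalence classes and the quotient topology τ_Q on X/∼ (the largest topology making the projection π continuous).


X/∼ = {[p1], [p2], [p3=p4]}; |τ_Q| = 5.

Equivalence classes: [p1], [p2], [p3=p4].
Quotient map π: X → X/∼ sends p1 ↦ [p1], p2 ↦ [p2], p3 ↦ [p3=p4], p4 ↦ [p3=p4].
For each subset V ⊆ X/∼, compute π^{-1}(V) ⊆ X and check whether π^{-1}(V) ∈ τ. V is open in τ_Q iff π^{-1}(V) ∈ τ.
  V = {}: π^{-1}(V) = ∅ ∈ τ ✓.
  V = {[p1]}: π^{-1}(V) = {p1} ∉ τ ✗.
  V = {[p2]}: π^{-1}(V) = {p2} ∈ τ ✓.
  V = {[p1], [p2]}: π^{-1}(V) = {p1, p2} ∈ τ ✓.
  V = {[p3=p4]}: π^{-1}(V) = {p3, p4} ∉ τ ✗.
  V = {[p1], [p3=p4]}: π^{-1}(V) = {p1, p3, p4} ∉ τ ✗.
  V = {[p2], [p3=p4]}: π^{-1}(V) = {p2, p3, p4} ∈ τ ✓.
  V = {[p1], [p2], [p3=p4]}: π^{-1}(V) = {p1, p2, p3, p4} ∈ τ ✓.
Open sets in the quotient: τ_Q = {{}, {[p2]}, {[p1], [p2]}, {[p2], [p3=p4]}, {[p1], [p2], [p3=p4]}} (5 elements).


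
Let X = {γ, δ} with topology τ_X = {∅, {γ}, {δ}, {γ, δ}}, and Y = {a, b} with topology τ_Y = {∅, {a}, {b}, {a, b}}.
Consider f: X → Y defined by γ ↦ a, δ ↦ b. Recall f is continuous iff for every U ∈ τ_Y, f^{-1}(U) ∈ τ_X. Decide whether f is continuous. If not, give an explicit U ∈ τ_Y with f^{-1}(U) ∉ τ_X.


f IS continuous.

Compute f^{-1}(U) for each U ∈ τ_Y:
  U = ∅: f^{-1}(U) = ∅ ∈ τ_X ✓.
  U = {a}: f^{-1}(U) = {γ} ∈ τ_X ✓.
  U = {b}: f^{-1}(U) = {δ} ∈ τ_X ✓.
  U = {a, b}: f^{-1}(U) = {γ, δ} ∈ τ_X ✓.
Every preimage lies in τ_X, so f IS continuous.


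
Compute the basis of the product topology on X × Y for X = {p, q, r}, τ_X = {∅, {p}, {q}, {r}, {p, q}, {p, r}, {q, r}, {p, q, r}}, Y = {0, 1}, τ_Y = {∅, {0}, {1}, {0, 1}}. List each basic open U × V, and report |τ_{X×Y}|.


Basis B = {∅ × ∅, {p} × {0}, {p} × {1}, {q} × {0}, {q} × {1}, {r} × {0}, {r} × {1}, {p} × {0, 1}, {p, q} × {0}, {p, r} × {0}, {p, q} × {1}, {p, r} × {1}, {q} × {0, 1}, {q, r} × {0}, {q, r} × {1}, {r} × {0, 1}, {p, q, r} × {0}, {p, q, r} × {1}, {p, q} × {0, 1}, {p, r} × {0, 1}, {q, r} × {0, 1}, {p, q, r} × {0, 1}}; |τ_{X×Y}| = 64.

Enumerate products U × V with U ∈ τ_X, V ∈ τ_Y (deduplicated):
  ∅ × ∅ = {} (∅)
  {p} × {0} = {(p,0)}
  {p} × {1} = {(p,1)}
  {q} × {0} = {(q,0)}
  {q} × {1} = {(q,1)}
  {r} × {0} = {(r,0)}
  {r} × {1} = {(r,1)}
  {p} × {0, 1} = {(p,0), (p,1)}
  {p, q} × {0} = {(p,0), (q,0)}
  {p, r} × {0} = {(p,0), (r,0)}
  {p, q} × {1} = {(p,1), (q,1)}
  {p, r} × {1} = {(p,1), (r,1)}
  {q} × {0, 1} = {(q,0), (q,1)}
  {q, r} × {0} = {(q,0), (r,0)}
  {q, r} × {1} = {(q,1), (r,1)}
  {r} × {0, 1} = {(r,0), (r,1)}
  {p, q, r} × {0} = {(p,0), (q,0), (r,0)}
  {p, q, r} × {1} = {(p,1), (q,1), (r,1)}
  {p, q} × {0, 1} = {(p,0), (p,1), (q,0), (q,1)}
  {p, r} × {0, 1} = {(p,0), (p,1), (r,0), (r,1)}
  {q, r} × {0, 1} = {(q,0), (q,1), (r,0), (r,1)}
  {p, q, r} × {0, 1} = {(p,0), (p,1), (q,0), (q,1), (r,0), (r,1)}
These 22 distinct sets form the basis B.
Close under arbitrary unions to get τ_{X×Y}; counting gives |τ_{X×Y}| = 64.


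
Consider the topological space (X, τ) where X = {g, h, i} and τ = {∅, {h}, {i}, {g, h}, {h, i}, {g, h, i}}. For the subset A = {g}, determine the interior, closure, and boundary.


int(A) = ∅, cl(A) = {g}, ∂A = {g}.

Closed sets in (X, τ) are complements of opens:
  closed(X, τ) = {∅, {g}, {i}, {g, h}, {g, i}, {g, h, i}}.
int(A) = ⋃ {U ∈ τ : U ⊆ A}. Opens contained in A: ∅.
Taking the union of these: int(A) = ∅.
cl(A) = ⋂ {C closed : A ⊆ C}. Closed sets containing A: {g}, {g, h}, {g, i}, {g, h, i}.
Intersecting these: cl(A) = {g}.
∂A = cl(A) ∖ int(A) = {g} ∖ ∅ = {g}.


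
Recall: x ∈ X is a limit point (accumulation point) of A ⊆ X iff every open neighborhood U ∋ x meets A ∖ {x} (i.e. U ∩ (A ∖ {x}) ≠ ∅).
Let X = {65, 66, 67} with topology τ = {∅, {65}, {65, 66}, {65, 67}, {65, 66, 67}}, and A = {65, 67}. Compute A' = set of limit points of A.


A' = {66, 67}

For each x ∈ X, list the open sets U ∈ τ with x ∈ U, then check whether U ∩ (A ∖ {x}) ≠ ∅ for every such U.
  x = 65: open {65} ∋ x has {65} ∩ (A ∖ {65}) = ∅, so x is NOT a limit point.
  x = 66: opens ∋ x are {65, 66}, {65, 66, 67}; each meets A ∖ {66}, so x IS a limit point.
  x = 67: opens ∋ x are {65, 67}, {65, 66, 67}; each meets A ∖ {67}, so x IS a limit point.
Collecting: A' = {66, 67}.


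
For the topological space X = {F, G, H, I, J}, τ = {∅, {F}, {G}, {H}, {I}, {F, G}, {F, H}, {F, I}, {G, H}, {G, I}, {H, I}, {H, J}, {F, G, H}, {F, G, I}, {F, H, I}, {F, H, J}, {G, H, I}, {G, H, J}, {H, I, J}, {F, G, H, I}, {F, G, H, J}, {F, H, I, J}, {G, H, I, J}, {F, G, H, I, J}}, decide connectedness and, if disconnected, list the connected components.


(X, τ) is disconnected; components = [{F}, {G}, {I}, {H, J}].

Find clopen sets (U ∈ τ with X ∖ U ∈ τ):
  U = ∅, X ∖ U = {F, G, H, I, J} — both open, so U is clopen.
  U = {F}, X ∖ U = {G, H, I, J} — both open, so U is clopen.
  U = {G}, X ∖ U = {F, H, I, J} — both open, so U is clopen.
  U = {I}, X ∖ U = {F, G, H, J} — both open, so U is clopen.
  U = {F, G}, X ∖ U = {H, I, J} — both open, so U is clopen.
  U = {F, I}, X ∖ U = {G, H, J} — both open, so U is clopen.
  U = {G, I}, X ∖ U = {F, H, J} — both open, so U is clopen.
  U = {H, J}, X ∖ U = {F, G, I} — both open, so U is clopen.
  U = {F, G, I}, X ∖ U = {H, J} — both open, so U is clopen.
  U = {F, H, J}, X ∖ U = {G, I} — both open, so U is clopen.
  U = {G, H, J}, X ∖ U = {F, I} — both open, so U is clopen.
  U = {H, I, J}, X ∖ U = {F, G} — both open, so U is clopen.
  U = {F, G, H, J}, X ∖ U = {I} — both open, so U is clopen.
  U = {F, H, I, J}, X ∖ U = {G} — both open, so U is clopen.
  U = {G, H, I, J}, X ∖ U = {F} — both open, so U is clopen.
  U = {F, G, H, I, J}, X ∖ U = ∅ — both open, so U is clopen.
Nontrivial clopen(s) exist: e.g. {F, H, I, J}. So (X, τ) is disconnected.
Compute connected components by grouping points that agree on all clopens:
  component: {F}
  component: {G}
  component: {I}
  component: {H, J}


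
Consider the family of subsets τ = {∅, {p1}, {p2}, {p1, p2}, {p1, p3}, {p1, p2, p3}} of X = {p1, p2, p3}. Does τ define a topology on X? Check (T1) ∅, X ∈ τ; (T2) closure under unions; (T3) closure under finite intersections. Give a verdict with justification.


τ IS a topology on X.

Axiom (T1): ∅ ∈ τ? Yes; X ∈ τ? Yes.
Axiom (T2/T3): check pairwise unions and intersections of members of τ.
All pairwise intersections and unions checked — each lies in τ. Therefore τ satisfies (T1), (T2), (T3): it IS a topology on X.


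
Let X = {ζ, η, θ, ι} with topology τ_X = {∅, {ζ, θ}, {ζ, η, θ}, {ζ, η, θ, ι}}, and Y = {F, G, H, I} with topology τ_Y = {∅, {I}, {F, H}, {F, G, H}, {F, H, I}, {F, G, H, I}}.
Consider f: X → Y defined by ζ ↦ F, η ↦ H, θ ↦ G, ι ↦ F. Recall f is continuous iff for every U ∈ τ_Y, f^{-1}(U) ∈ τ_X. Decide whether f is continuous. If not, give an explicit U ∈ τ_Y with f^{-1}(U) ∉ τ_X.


f is NOT continuous.

Compute f^{-1}(U) for each U ∈ τ_Y:
  U = ∅: f^{-1}(U) = ∅ ∈ τ_X ✓.
  U = {I}: f^{-1}(U) = ∅ ∈ τ_X ✓.
  U = {F, H}: f^{-1}(U) = {ζ, η, ι} ∉ τ_X ✗.
  U = {F, G, H}: f^{-1}(U) = {ζ, η, θ, ι} ∈ τ_X ✓.
  U = {F, H, I}: f^{-1}(U) = {ζ, η, ι} ∉ τ_X ✗.
  U = {F, G, H, I}: f^{-1}(U) = {ζ, η, θ, ι} ∈ τ_X ✓.
Found U = {F, H} with f^{-1}(U) = {ζ, η, ι} not in τ_X. Therefore f is NOT continuous.


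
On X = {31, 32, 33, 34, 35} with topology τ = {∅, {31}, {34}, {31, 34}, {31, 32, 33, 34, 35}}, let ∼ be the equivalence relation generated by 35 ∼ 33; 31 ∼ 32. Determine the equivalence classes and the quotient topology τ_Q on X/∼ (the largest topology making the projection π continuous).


X/∼ = {[31=32], [33=35], [34]}; |τ_Q| = 3.

Equivalence classes: [31=32], [33=35], [34].
Quotient map π: X → X/∼ sends 31 ↦ [31=32], 32 ↦ [31=32], 33 ↦ [33=35], 34 ↦ [34], 35 ↦ [33=35].
For each subset V ⊆ X/∼, compute π^{-1}(V) ⊆ X and check whether π^{-1}(V) ∈ τ. V is open in τ_Q iff π^{-1}(V) ∈ τ.
  V = {}: π^{-1}(V) = ∅ ∈ τ ✓.
  V = {[31=32]}: π^{-1}(V) = {31, 32} ∉ τ ✗.
  V = {[33=35]}: π^{-1}(V) = {33, 35} ∉ τ ✗.
  V = {[31=32], [33=35]}: π^{-1}(V) = {31, 32, 33, 35} ∉ τ ✗.
  V = {[34]}: π^{-1}(V) = {34} ∈ τ ✓.
  V = {[31=32], [34]}: π^{-1}(V) = {31, 32, 34} ∉ τ ✗.
  V = {[33=35], [34]}: π^{-1}(V) = {33, 34, 35} ∉ τ ✗.
  V = {[31=32], [33=35], [34]}: π^{-1}(V) = {31, 32, 33, 34, 35} ∈ τ ✓.
Open sets in the quotient: τ_Q = {{}, {[34]}, {[31=32], [33=35], [34]}} (3 elements).


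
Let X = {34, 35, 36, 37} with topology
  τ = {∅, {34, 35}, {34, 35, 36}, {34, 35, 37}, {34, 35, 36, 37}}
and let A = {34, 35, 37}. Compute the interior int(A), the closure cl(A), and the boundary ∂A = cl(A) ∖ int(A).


int(A) = {34, 35, 37}, cl(A) = {34, 35, 36, 37}, ∂A = {36}.

Closed sets in (X, τ) are complements of opens:
  closed(X, τ) = {∅, {36}, {37}, {36, 37}, {34, 35, 36, 37}}.
int(A) = ⋃ {U ∈ τ : U ⊆ A}. Opens contained in A: ∅, {34, 35}, {34, 35, 37}.
Taking the union of these: int(A) = {34, 35, 37}.
cl(A) = ⋂ {C closed : A ⊆ C}. Closed sets containing A: {34, 35, 36, 37}.
Intersecting these: cl(A) = {34, 35, 36, 37}.
∂A = cl(A) ∖ int(A) = {34, 35, 36, 37} ∖ {34, 35, 37} = {36}.


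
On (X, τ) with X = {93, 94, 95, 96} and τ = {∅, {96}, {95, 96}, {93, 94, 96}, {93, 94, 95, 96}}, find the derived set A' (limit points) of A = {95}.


A' = ∅

For each x ∈ X, list the open sets U ∈ τ with x ∈ U, then check whether U ∩ (A ∖ {x}) ≠ ∅ for every such U.
  x = 93: open {93, 94, 96} ∋ x has {93, 94, 96} ∩ (A ∖ {93}) = ∅, so x is NOT a limit point.
  x = 94: open {93, 94, 96} ∋ x has {93, 94, 96} ∩ (A ∖ {94}) = ∅, so x is NOT a limit point.
  x = 95: open {95, 96} ∋ x has {95, 96} ∩ (A ∖ {95}) = ∅, so x is NOT a limit point.
  x = 96: open {96} ∋ x has {96} ∩ (A ∖ {96}) = ∅, so x is NOT a limit point.
Collecting: A' = ∅.


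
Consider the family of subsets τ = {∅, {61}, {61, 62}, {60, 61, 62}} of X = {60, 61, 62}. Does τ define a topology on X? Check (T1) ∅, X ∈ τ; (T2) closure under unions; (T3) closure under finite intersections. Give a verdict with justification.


τ IS a topology on X.

Axiom (T1): ∅ ∈ τ? Yes; X ∈ τ? Yes.
Axiom (T2/T3): check pairwise unions and intersections of members of τ.
All pairwise intersections and unions checked — each lies in τ. Therefore τ satisfies (T1), (T2), (T3): it IS a topology on X.


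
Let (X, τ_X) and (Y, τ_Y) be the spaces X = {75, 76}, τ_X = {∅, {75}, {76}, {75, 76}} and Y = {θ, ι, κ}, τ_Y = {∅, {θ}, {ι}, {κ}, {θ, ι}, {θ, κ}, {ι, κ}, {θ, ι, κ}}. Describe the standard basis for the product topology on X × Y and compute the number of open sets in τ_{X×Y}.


Basis B = {∅ × ∅, {75} × {θ}, {75} × {ι}, {75} × {κ}, {76} × {θ}, {76} × {ι}, {76} × {κ}, {75} × {θ, ι}, {75} × {θ, κ}, {75, 76} × {θ}, {75} × {ι, κ}, {75, 76} × {ι}, {75, 76} × {κ}, {76} × {θ, ι}, {76} × {θ, κ}, {76} × {ι, κ}, {75} × {θ, ι, κ}, {76} × {θ, ι, κ}, {75, 76} × {θ, ι}, {75, 76} × {θ, κ}, {75, 76} × {ι, κ}, {75, 76} × {θ, ι, κ}}; |τ_{X×Y}| = 64.

Enumerate products U × V with U ∈ τ_X, V ∈ τ_Y (deduplicated):
  ∅ × ∅ = {} (∅)
  {75} × {θ} = {(75,θ)}
  {75} × {ι} = {(75,ι)}
  {75} × {κ} = {(75,κ)}
  {76} × {θ} = {(76,θ)}
  {76} × {ι} = {(76,ι)}
  {76} × {κ} = {(76,κ)}
  {75} × {θ, ι} = {(75,θ), (75,ι)}
  {75} × {θ, κ} = {(75,θ), (75,κ)}
  {75, 76} × {θ} = {(75,θ), (76,θ)}
  {75} × {ι, κ} = {(75,ι), (75,κ)}
  {75, 76} × {ι} = {(75,ι), (76,ι)}
  {75, 76} × {κ} = {(75,κ), (76,κ)}
  {76} × {θ, ι} = {(76,θ), (76,ι)}
  {76} × {θ, κ} = {(76,θ), (76,κ)}
  {76} × {ι, κ} = {(76,ι), (76,κ)}
  {75} × {θ, ι, κ} = {(75,θ), (75,ι), (75,κ)}
  {76} × {θ, ι, κ} = {(76,θ), (76,ι), (76,κ)}
  {75, 76} × {θ, ι} = {(75,θ), (75,ι), (76,θ), (76,ι)}
  {75, 76} × {θ, κ} = {(75,θ), (75,κ), (76,θ), (76,κ)}
  {75, 76} × {ι, κ} = {(75,ι), (75,κ), (76,ι), (76,κ)}
  {75, 76} × {θ, ι, κ} = {(75,θ), (75,ι), (75,κ), (76,θ), (76,ι), (76,κ)}
These 22 distinct sets form the basis B.
Close under arbitrary unions to get τ_{X×Y}; counting gives |τ_{X×Y}| = 64.


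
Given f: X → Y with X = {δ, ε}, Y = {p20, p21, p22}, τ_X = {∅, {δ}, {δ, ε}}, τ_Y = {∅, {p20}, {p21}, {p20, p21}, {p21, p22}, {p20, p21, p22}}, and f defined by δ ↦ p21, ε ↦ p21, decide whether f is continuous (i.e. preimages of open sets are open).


f IS continuous.

Compute f^{-1}(U) for each U ∈ τ_Y:
  U = ∅: f^{-1}(U) = ∅ ∈ τ_X ✓.
  U = {p20}: f^{-1}(U) = ∅ ∈ τ_X ✓.
  U = {p21}: f^{-1}(U) = {δ, ε} ∈ τ_X ✓.
  U = {p20, p21}: f^{-1}(U) = {δ, ε} ∈ τ_X ✓.
  U = {p21, p22}: f^{-1}(U) = {δ, ε} ∈ τ_X ✓.
  U = {p20, p21, p22}: f^{-1}(U) = {δ, ε} ∈ τ_X ✓.
Every preimage lies in τ_X, so f IS continuous.


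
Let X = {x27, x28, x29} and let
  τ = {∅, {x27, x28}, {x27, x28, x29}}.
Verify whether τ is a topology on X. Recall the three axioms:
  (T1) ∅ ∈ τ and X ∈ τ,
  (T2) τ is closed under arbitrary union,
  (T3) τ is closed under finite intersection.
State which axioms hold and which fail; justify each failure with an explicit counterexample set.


τ IS a topology on X.

Axiom (T1): ∅ ∈ τ? Yes; X ∈ τ? Yes.
Axiom (T2/T3): check pairwise unions and intersections of members of τ.
All pairwise intersections and unions checked — each lies in τ. Therefore τ satisfies (T1), (T2), (T3): it IS a topology on X.


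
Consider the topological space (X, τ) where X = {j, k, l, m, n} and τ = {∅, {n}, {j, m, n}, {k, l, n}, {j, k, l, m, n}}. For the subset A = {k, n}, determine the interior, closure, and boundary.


int(A) = {n}, cl(A) = {j, k, l, m, n}, ∂A = {j, k, l, m}.

Closed sets in (X, τ) are complements of opens:
  closed(X, τ) = {∅, {j, m}, {k, l}, {j, k, l, m}, {j, k, l, m, n}}.
int(A) = ⋃ {U ∈ τ : U ⊆ A}. Opens contained in A: ∅, {n}.
Taking the union of these: int(A) = {n}.
cl(A) = ⋂ {C closed : A ⊆ C}. Closed sets containing A: {j, k, l, m, n}.
Intersecting these: cl(A) = {j, k, l, m, n}.
∂A = cl(A) ∖ int(A) = {j, k, l, m, n} ∖ {n} = {j, k, l, m}.


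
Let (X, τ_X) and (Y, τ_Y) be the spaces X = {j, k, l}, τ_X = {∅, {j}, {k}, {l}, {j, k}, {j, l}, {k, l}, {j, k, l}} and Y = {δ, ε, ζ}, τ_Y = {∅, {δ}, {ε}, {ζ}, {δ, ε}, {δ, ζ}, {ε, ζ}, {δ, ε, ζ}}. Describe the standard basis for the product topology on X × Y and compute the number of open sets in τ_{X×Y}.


Basis B = {∅ × ∅, {j} × {δ}, {j} × {ε}, {j} × {ζ}, {k} × {δ}, {k} × {ε}, {k} × {ζ}, {l} × {δ}, {l} × {ε}, {l} × {ζ}, {j} × {δ, ε}, {j} × {δ, ζ}, {j, k} × {δ}, {j, l} × {δ}, {j} × {ε, ζ}, {j, k} × {ε}, {j, l} × {ε}, {j, k} × {ζ}, {j, l} × {ζ}, {k} × {δ, ε}, {k} × {δ, ζ}, {k, l} × {δ}, {k} × {ε, ζ}, {k, l} × {ε}, {k, l} × {ζ}, {l} × {δ, ε}, {l} × {δ, ζ}, {l} × {ε, ζ}, {j} × {δ, ε, ζ}, {j, k, l} × {δ}, {j, k, l} × {ε}, {j, k, l} × {ζ}, {k} × {δ, ε, ζ}, {l} × {δ, ε, ζ}, {j, k} × {δ, ε}, {j, l} × {δ, ε}, {j, k} × {δ, ζ}, {j, l} × {δ, ζ}, {j, k} × {ε, ζ}, {j, l} × {ε, ζ}, {k, l} × {δ, ε}, {k, l} × {δ, ζ}, {k, l} × {ε, ζ}, {j, k} × {δ, ε, ζ}, {j, l} × {δ, ε, ζ}, {j, k, l} × {δ, ε}, {j, k, l} × {δ, ζ}, {j, k, l} × {ε, ζ}, {k, l} × {δ, ε, ζ}, {j, k, l} × {δ, ε, ζ}}; |τ_{X×Y}| = 512.

Enumerate products U × V with U ∈ τ_X, V ∈ τ_Y (deduplicated):
  ∅ × ∅ = {} (∅)
  {j} × {δ} = {(j,δ)}
  {j} × {ε} = {(j,ε)}
  {j} × {ζ} = {(j,ζ)}
  {k} × {δ} = {(k,δ)}
  {k} × {ε} = {(k,ε)}
  {k} × {ζ} = {(k,ζ)}
  {l} × {δ} = {(l,δ)}
  {l} × {ε} = {(l,ε)}
  {l} × {ζ} = {(l,ζ)}
  {j} × {δ, ε} = {(j,δ), (j,ε)}
  {j} × {δ, ζ} = {(j,δ), (j,ζ)}
  {j, k} × {δ} = {(j,δ), (k,δ)}
  {j, l} × {δ} = {(j,δ), (l,δ)}
  {j} × {ε, ζ} = {(j,ε), (j,ζ)}
  {j, k} × {ε} = {(j,ε), (k,ε)}
  {j, l} × {ε} = {(j,ε), (l,ε)}
  {j, k} × {ζ} = {(j,ζ), (k,ζ)}
  {j, l} × {ζ} = {(j,ζ), (l,ζ)}
  {k} × {δ, ε} = {(k,δ), (k,ε)}
  {k} × {δ, ζ} = {(k,δ), (k,ζ)}
  {k, l} × {δ} = {(k,δ), (l,δ)}
  {k} × {ε, ζ} = {(k,ε), (k,ζ)}
  {k, l} × {ε} = {(k,ε), (l,ε)}
  {k, l} × {ζ} = {(k,ζ), (l,ζ)}
  {l} × {δ, ε} = {(l,δ), (l,ε)}
  {l} × {δ, ζ} = {(l,δ), (l,ζ)}
  {l} × {ε, ζ} = {(l,ε), (l,ζ)}
  {j} × {δ, ε, ζ} = {(j,δ), (j,ε), (j,ζ)}
  {j, k, l} × {δ} = {(j,δ), (k,δ), (l,δ)}
  {j, k, l} × {ε} = {(j,ε), (k,ε), (l,ε)}
  {j, k, l} × {ζ} = {(j,ζ), (k,ζ), (l,ζ)}
  {k} × {δ, ε, ζ} = {(k,δ), (k,ε), (k,ζ)}
  {l} × {δ, ε, ζ} = {(l,δ), (l,ε), (l,ζ)}
  {j, k} × {δ, ε} = {(j,δ), (j,ε), (k,δ), (k,ε)}
  {j, l} × {δ, ε} = {(j,δ), (j,ε), (l,δ), (l,ε)}
  {j, k} × {δ, ζ} = {(j,δ), (j,ζ), (k,δ), (k,ζ)}
  {j, l} × {δ, ζ} = {(j,δ), (j,ζ), (l,δ), (l,ζ)}
  {j, k} × {ε, ζ} = {(j,ε), (j,ζ), (k,ε), (k,ζ)}
  {j, l} × {ε, ζ} = {(j,ε), (j,ζ), (l,ε), (l,ζ)}
  {k, l} × {δ, ε} = {(k,δ), (k,ε), (l,δ), (l,ε)}
  {k, l} × {δ, ζ} = {(k,δ), (k,ζ), (l,δ), (l,ζ)}
  {k, l} × {ε, ζ} = {(k,ε), (k,ζ), (l,ε), (l,ζ)}
  {j, k} × {δ, ε, ζ} = {(j,δ), (j,ε), (j,ζ), (k,δ), (k,ε), (k,ζ)}
  {j, l} × {δ, ε, ζ} = {(j,δ), (j,ε), (j,ζ), (l,δ), (l,ε), (l,ζ)}
  {j, k, l} × {δ, ε} = {(j,δ), (j,ε), (k,δ), (k,ε), (l,δ), (l,ε)}
  {j, k, l} × {δ, ζ} = {(j,δ), (j,ζ), (k,δ), (k,ζ), (l,δ), (l,ζ)}
  {j, k, l} × {ε, ζ} = {(j,ε), (j,ζ), (k,ε), (k,ζ), (l,ε), (l,ζ)}
  {k, l} × {δ, ε, ζ} = {(k,δ), (k,ε), (k,ζ), (l,δ), (l,ε), (l,ζ)}
  {j, k, l} × {δ, ε, ζ} = {(j,δ), (j,ε), (j,ζ), (k,δ), (k,ε), (k,ζ), (l,δ), (l,ε), (l,ζ)}
These 50 distinct sets form the basis B.
Close under arbitrary unions to get τ_{X×Y}; counting gives |τ_{X×Y}| = 512.


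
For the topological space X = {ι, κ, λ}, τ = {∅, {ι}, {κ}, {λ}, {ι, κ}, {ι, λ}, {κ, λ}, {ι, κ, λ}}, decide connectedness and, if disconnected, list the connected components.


(X, τ) is disconnected; components = [{ι}, {κ}, {λ}].

Find clopen sets (U ∈ τ with X ∖ U ∈ τ):
  U = ∅, X ∖ U = {ι, κ, λ} — both open, so U is clopen.
  U = {ι}, X ∖ U = {κ, λ} — both open, so U is clopen.
  U = {κ}, X ∖ U = {ι, λ} — both open, so U is clopen.
  U = {λ}, X ∖ U = {ι, κ} — both open, so U is clopen.
  U = {ι, κ}, X ∖ U = {λ} — both open, so U is clopen.
  U = {ι, λ}, X ∖ U = {κ} — both open, so U is clopen.
  U = {κ, λ}, X ∖ U = {ι} — both open, so U is clopen.
  U = {ι, κ, λ}, X ∖ U = ∅ — both open, so U is clopen.
Nontrivial clopen(s) exist: e.g. {ι, κ}. So (X, τ) is disconnected.
Compute connected components by grouping points that agree on all clopens:
  component: {ι}
  component: {κ}
  component: {λ}


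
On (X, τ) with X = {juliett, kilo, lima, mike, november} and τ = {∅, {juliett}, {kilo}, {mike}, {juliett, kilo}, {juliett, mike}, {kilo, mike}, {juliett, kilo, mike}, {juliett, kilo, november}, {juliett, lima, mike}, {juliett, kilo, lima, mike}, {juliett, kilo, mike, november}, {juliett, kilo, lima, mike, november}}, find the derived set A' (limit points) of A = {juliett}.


A' = {lima, november}

For each x ∈ X, list the open sets U ∈ τ with x ∈ U, then check whether U ∩ (A ∖ {x}) ≠ ∅ for every such U.
  x = juliett: open {juliett} ∋ x has {juliett} ∩ (A ∖ {juliett}) = ∅, so x is NOT a limit point.
  x = kilo: open {kilo} ∋ x has {kilo} ∩ (A ∖ {kilo}) = ∅, so x is NOT a limit point.
  x = lima: opens ∋ x are {juliett, lima, mike}, {juliett, kilo, lima, mike}, {juliett, kilo, lima, mike, november}; each meets A ∖ {lima}, so x IS a limit point.
  x = mike: open {mike} ∋ x has {mike} ∩ (A ∖ {mike}) = ∅, so x is NOT a limit point.
  x = november: opens ∋ x are {juliett, kilo, november}, {juliett, kilo, mike, november}, {juliett, kilo, lima, mike, november}; each meets A ∖ {november}, so x IS a limit point.
Collecting: A' = {lima, november}.
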